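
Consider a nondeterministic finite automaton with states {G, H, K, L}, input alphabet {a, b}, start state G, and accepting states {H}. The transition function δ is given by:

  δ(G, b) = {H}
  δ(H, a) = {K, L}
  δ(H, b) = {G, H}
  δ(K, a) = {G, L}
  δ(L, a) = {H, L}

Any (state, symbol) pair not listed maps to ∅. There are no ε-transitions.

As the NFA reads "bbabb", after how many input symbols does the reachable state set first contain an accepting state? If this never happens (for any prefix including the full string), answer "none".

1

Start in {G}.
Read 'b': {G} → {H}.
None of the earlier sets intersect F, but {H} does.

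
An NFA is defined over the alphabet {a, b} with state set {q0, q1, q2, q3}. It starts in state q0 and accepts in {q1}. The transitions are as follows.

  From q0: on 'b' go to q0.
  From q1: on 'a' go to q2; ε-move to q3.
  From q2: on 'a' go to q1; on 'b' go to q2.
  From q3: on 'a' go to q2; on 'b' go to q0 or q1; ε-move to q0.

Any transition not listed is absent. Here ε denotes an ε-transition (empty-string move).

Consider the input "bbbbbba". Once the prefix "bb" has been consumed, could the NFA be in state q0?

Yes

Start in {q0}.
Read 'b': {q0} → {q0}.
Read 'b': {q0} → {q0}.
State q0 is in {q0}.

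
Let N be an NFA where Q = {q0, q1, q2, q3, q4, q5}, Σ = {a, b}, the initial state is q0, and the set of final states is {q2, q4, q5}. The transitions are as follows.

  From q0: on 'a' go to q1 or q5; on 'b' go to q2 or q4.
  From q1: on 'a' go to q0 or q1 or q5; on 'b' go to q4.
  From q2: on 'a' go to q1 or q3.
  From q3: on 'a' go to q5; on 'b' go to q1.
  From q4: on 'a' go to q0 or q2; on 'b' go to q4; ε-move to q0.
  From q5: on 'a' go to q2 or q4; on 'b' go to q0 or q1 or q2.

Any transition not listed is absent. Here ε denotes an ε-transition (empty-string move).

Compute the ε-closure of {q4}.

{q0, q4}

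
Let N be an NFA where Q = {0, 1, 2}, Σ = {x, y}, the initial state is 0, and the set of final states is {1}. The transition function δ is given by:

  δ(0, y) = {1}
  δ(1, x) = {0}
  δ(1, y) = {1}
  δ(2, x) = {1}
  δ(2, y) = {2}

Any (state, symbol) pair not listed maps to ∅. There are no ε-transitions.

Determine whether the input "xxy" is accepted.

No

Start in {0}.
Read 'x': 0→∅; now ∅.
The set is empty and remains empty for the remaining 2 symbols.
The final set ∅ contains no accepting state.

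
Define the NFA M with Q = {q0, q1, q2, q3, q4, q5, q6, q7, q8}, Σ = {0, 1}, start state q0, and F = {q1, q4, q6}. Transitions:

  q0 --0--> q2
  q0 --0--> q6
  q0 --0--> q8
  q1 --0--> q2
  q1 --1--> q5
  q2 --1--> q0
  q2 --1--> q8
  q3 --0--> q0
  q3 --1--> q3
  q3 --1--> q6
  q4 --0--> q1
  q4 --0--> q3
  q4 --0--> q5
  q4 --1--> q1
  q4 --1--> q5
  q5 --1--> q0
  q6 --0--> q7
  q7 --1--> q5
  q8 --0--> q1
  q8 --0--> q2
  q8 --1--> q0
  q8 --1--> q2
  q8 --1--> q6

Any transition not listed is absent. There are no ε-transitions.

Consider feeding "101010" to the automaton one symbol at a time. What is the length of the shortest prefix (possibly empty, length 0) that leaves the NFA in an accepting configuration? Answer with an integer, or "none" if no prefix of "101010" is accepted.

none

Start in {q0}.
Read '1': q0→∅; now ∅.
The set is empty and remains empty for the remaining 5 symbols.
No reachable set along the way intersects F.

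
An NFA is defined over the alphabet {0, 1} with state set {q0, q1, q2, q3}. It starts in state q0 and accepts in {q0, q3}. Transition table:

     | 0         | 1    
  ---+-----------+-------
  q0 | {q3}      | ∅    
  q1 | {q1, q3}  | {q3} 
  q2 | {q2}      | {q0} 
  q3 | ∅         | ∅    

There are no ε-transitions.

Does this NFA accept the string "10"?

Start in {q0}.
Read '1': q0→∅; now ∅.
The set is empty and remains empty for the remaining 1 symbol.
The final set ∅ contains no accepting state.

No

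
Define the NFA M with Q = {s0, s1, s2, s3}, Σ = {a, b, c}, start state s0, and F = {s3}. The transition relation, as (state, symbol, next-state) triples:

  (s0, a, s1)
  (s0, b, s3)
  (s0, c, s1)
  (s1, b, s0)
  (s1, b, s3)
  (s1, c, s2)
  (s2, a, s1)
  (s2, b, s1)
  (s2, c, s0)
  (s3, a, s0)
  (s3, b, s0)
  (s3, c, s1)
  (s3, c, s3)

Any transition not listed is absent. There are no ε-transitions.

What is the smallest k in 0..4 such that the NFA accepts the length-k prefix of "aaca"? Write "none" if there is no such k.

none

Start in {s0}.
Read 'a': s0→{s1}; now {s1}.
Read 'a': s1→∅; now ∅.
The set is empty and remains empty for the remaining 2 symbols.
No reachable set along the way intersects F.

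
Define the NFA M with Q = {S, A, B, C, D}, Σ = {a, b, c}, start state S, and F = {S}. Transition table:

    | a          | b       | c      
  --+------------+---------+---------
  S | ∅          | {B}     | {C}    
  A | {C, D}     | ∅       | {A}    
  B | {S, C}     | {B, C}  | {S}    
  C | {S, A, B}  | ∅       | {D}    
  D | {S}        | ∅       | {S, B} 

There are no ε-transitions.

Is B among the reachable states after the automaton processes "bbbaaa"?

Start in {S}.
Read 'b': S→{B}; now {B}.
Read 'b': B→{B, C}; now {B, C}.
Read 'b': B→{B, C}, C→∅; now {B, C}.
Read 'a': B→{S, C}, C→{S, A, B}; now {S, A, B, C}.
Read 'a': S→∅, A→{C, D}, B→{S, C}, C→{S, A, B}; now {S, A, B, C, D}.
Read 'a': S→∅, A→{C, D}, B→{S, C}, C→{S, A, B}, D→{S}; now {S, A, B, C, D}.
State B is in {S, A, B, C, D}.

Yes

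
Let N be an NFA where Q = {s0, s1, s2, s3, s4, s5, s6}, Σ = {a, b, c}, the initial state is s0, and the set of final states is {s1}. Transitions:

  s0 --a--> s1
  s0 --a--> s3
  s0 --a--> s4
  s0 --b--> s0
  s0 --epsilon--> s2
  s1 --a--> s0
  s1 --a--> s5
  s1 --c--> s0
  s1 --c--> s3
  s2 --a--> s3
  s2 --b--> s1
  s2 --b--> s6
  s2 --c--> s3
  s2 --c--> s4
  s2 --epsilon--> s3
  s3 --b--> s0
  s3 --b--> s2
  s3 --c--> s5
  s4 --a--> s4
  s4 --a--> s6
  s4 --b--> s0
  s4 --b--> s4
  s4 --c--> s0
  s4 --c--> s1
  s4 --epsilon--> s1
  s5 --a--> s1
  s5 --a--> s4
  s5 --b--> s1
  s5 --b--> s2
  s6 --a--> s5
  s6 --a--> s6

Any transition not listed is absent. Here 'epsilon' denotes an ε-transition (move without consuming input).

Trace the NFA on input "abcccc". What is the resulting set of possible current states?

Start: ε-closure({s0}) = {s0, s2, s3}.
Read 'a': s0→{s1, s3, s4}, s2→{s3}, s3→∅; now {s1, s3, s4}.
Read 'b': s1→∅, s3→{s0, s2}, s4→{s0, s4}; union {s0, s2, s4}; ε-closure = {s0, s1, s2, s3, s4}.
Read 'c': s0→∅, s1→{s0, s3}, s2→{s3, s4}, s3→{s5}, s4→{s0, s1}; union {s0, s1, s3, s4, s5}; ε-closure = {s0, s1, s2, s3, s4, s5}.
Read 'c': s0→∅, s1→{s0, s3}, s2→{s3, s4}, s3→{s5}, s4→{s0, s1}, s5→∅; union {s0, s1, s3, s4, s5}; ε-closure = {s0, s1, s2, s3, s4, s5}.
Read 'c': s0→∅, s1→{s0, s3}, s2→{s3, s4}, s3→{s5}, s4→{s0, s1}, s5→∅; union {s0, s1, s3, s4, s5}; ε-closure = {s0, s1, s2, s3, s4, s5}.
Read 'c': s0→∅, s1→{s0, s3}, s2→{s3, s4}, s3→{s5}, s4→{s0, s1}, s5→∅; union {s0, s1, s3, s4, s5}; ε-closure = {s0, s1, s2, s3, s4, s5}.

{s0, s1, s2, s3, s4, s5}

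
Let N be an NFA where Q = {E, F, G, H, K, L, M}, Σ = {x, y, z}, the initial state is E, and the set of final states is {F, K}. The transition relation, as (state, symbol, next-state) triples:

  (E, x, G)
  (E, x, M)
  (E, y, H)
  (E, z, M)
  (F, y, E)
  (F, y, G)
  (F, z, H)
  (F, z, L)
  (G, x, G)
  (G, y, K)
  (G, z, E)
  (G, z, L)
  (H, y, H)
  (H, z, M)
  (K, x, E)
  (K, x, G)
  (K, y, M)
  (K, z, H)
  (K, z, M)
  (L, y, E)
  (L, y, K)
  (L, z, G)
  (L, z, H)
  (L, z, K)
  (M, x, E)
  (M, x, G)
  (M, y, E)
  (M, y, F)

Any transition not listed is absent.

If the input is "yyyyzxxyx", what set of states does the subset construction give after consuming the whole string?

{E, G, M}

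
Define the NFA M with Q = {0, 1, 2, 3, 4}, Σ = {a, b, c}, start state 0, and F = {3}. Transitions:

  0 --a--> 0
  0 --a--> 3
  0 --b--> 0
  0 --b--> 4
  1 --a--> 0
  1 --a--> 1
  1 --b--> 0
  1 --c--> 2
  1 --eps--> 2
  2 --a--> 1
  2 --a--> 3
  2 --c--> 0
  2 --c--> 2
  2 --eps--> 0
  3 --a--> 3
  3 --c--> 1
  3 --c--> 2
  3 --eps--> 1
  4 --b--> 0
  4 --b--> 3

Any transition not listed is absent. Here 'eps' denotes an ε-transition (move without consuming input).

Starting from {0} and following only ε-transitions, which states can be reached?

Begin with {0}.
No ε-moves leave this set, so the closure equals the set itself.

{0}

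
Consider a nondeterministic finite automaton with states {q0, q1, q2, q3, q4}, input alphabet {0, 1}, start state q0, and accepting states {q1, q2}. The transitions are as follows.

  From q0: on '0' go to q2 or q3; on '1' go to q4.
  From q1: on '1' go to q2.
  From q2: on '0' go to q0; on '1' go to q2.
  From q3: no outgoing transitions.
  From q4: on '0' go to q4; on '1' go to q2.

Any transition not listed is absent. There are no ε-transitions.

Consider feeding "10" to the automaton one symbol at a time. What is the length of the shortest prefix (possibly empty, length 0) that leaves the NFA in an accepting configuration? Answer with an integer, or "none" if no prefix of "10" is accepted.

none

Start in {q0}.
Read '1': q0→{q4}; now {q4}.
Read '0': q4→{q4}; now {q4}.
No reachable set along the way intersects F.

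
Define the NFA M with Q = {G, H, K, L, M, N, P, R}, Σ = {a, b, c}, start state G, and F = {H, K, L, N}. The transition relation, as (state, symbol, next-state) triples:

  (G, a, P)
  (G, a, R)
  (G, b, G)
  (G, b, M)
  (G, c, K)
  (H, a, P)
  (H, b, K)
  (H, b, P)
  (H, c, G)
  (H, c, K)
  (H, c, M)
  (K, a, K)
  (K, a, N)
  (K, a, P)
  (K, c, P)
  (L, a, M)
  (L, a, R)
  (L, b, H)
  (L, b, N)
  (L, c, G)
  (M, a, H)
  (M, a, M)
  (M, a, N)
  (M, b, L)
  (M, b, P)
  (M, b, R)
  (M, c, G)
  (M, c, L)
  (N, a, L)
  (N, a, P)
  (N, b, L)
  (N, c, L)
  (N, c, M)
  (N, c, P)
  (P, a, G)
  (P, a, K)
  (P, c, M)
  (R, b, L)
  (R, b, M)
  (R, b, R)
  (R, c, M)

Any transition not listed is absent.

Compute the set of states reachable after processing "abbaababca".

Start in {G}.
Read 'a': G→{P, R}; now {P, R}.
Read 'b': P→∅, R→{L, M, R}; now {L, M, R}.
Read 'b': L→{H, N}, M→{L, P, R}, R→{L, M, R}; now {H, L, M, N, P, R}.
Read 'a': H→{P}, L→{M, R}, M→{H, M, N}, N→{L, P}, P→{G, K}, R→∅; now {G, H, K, L, M, N, P, R}.
Read 'a': G→{P, R}, H→{P}, K→{K, N, P}, L→{M, R}, M→{H, M, N}, N→{L, P}, P→{G, K}, R→∅; now {G, H, K, L, M, N, P, R}.
Read 'b': G→{G, M}, H→{K, P}, K→∅, L→{H, N}, M→{L, P, R}, N→{L}, P→∅, R→{L, M, R}; now {G, H, K, L, M, N, P, R}.
Read 'a': G→{P, R}, H→{P}, K→{K, N, P}, L→{M, R}, M→{H, M, N}, N→{L, P}, P→{G, K}, R→∅; now {G, H, K, L, M, N, P, R}.
Read 'b': G→{G, M}, H→{K, P}, K→∅, L→{H, N}, M→{L, P, R}, N→{L}, P→∅, R→{L, M, R}; now {G, H, K, L, M, N, P, R}.
Read 'c': G→{K}, H→{G, K, M}, K→{P}, L→{G}, M→{G, L}, N→{L, M, P}, P→{M}, R→{M}; now {G, K, L, M, P}.
Read 'a': G→{P, R}, K→{K, N, P}, L→{M, R}, M→{H, M, N}, P→{G, K}; now {G, H, K, M, N, P, R}.

{G, H, K, M, N, P, R}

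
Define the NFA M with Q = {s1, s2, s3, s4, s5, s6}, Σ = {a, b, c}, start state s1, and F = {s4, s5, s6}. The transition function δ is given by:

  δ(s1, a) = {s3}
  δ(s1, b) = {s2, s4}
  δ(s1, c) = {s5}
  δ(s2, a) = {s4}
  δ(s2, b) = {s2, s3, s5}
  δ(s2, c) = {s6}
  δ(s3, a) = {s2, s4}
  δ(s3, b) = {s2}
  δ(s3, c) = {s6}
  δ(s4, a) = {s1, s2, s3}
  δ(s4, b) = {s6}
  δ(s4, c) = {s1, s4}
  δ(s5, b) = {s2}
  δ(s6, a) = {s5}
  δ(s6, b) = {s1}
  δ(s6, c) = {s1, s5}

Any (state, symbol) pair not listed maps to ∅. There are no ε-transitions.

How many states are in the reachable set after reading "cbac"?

2

Start in {s1}.
Read 'c': {s1} → {s5}.
Read 'b': {s5} → {s2}.
Read 'a': {s2} → {s4}.
Read 'c': {s4} → {s1, s4}.
That set has 2 states.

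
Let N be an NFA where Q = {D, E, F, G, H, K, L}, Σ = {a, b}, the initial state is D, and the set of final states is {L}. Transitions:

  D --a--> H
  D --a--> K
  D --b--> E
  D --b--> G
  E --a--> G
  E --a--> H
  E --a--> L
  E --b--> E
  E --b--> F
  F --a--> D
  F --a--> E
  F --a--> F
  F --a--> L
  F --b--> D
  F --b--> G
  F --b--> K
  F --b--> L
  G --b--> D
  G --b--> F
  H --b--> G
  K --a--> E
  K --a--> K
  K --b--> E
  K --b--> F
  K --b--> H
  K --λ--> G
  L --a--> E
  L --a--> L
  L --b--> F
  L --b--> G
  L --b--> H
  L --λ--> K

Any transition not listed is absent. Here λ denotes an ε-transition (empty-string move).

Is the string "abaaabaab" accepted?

Start in {D}.
Read 'a': {D} → {G, H, K}.
Read 'b': {G, H, K} → {D, E, F, G, H}.
Read 'a': {D, E, F, G, H} → {D, E, F, G, H, K, L}.
Read 'a': {D, E, F, G, H, K, L} → {D, E, F, G, H, K, L}.
Read 'a': {D, E, F, G, H, K, L} → {D, E, F, G, H, K, L}.
Read 'b': {D, E, F, G, H, K, L} → {D, E, F, G, H, K, L}.
Read 'a': {D, E, F, G, H, K, L} → {D, E, F, G, H, K, L}.
Read 'a': {D, E, F, G, H, K, L} → {D, E, F, G, H, K, L}.
Read 'b': {D, E, F, G, H, K, L} → {D, E, F, G, H, K, L}.
The final set {D, E, F, G, H, K, L} contains the accepting state L.

Yes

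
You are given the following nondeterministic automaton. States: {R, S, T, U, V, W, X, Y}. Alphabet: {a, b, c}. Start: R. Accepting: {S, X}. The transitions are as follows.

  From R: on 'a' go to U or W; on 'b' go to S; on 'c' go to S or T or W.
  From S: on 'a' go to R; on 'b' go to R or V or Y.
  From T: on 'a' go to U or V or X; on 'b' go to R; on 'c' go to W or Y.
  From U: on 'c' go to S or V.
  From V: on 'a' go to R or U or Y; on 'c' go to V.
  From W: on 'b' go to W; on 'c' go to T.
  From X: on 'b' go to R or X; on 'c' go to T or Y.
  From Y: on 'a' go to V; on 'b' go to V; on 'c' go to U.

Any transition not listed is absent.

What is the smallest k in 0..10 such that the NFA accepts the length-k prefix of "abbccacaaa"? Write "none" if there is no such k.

none

Start in {R}.
Read 'a': {R} → {U, W}.
Read 'b': {U, W} → {W}.
Read 'b': {W} → {W}.
Read 'c': {W} → {T}.
Read 'c': {T} → {W, Y}.
Read 'a': {W, Y} → {V}.
Read 'c': {V} → {V}.
Read 'a': {V} → {R, U, Y}.
Read 'a': {R, U, Y} → {U, V, W}.
Read 'a': {U, V, W} → {R, U, Y}.
No reachable set along the way intersects F.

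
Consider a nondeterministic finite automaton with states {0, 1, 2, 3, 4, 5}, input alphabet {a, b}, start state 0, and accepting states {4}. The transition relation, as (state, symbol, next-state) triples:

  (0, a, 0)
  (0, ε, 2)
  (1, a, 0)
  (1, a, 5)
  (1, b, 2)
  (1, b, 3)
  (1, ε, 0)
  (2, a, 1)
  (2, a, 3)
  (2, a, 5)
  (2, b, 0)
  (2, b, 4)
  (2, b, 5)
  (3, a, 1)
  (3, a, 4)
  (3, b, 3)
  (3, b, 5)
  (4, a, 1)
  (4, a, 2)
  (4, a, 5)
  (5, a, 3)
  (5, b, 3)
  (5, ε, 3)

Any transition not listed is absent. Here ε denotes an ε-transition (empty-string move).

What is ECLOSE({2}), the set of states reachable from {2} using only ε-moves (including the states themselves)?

Begin with {2}.
No ε-moves leave this set, so the closure equals the set itself.

{2}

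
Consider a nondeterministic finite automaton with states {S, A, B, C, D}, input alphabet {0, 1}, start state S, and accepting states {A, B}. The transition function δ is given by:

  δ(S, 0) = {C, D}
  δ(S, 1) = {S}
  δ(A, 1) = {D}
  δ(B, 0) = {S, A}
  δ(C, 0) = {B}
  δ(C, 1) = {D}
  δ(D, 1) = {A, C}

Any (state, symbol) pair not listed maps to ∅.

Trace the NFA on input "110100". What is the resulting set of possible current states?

{S, A}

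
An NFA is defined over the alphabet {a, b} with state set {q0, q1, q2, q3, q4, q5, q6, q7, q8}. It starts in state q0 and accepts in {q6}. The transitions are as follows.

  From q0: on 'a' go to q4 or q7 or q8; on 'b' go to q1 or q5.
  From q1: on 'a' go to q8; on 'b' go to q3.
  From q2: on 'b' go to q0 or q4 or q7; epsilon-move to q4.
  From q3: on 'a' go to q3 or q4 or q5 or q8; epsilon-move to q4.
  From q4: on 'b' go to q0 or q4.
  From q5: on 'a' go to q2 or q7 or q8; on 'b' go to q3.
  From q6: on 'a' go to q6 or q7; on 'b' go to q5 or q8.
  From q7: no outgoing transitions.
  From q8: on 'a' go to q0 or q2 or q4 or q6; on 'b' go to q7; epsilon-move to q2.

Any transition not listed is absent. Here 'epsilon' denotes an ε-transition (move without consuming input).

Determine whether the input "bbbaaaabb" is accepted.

Start in {q0}.
Read 'b': q0→{q1, q5}; now {q1, q5}.
Read 'b': q1→{q3}, q5→{q3}; union {q3}; ε-closure = {q3, q4}.
Read 'b': q3→∅, q4→{q0, q4}; now {q0, q4}.
Read 'a': q0→{q4, q7, q8}, q4→∅; union {q4, q7, q8}; ε-closure = {q2, q4, q7, q8}.
Read 'a': q2→∅, q4→∅, q7→∅, q8→{q0, q2, q4, q6}; now {q0, q2, q4, q6}.
Read 'a': q0→{q4, q7, q8}, q2→∅, q4→∅, q6→{q6, q7}; union {q4, q6, q7, q8}; ε-closure = {q2, q4, q6, q7, q8}.
Read 'a': q2→∅, q4→∅, q6→{q6, q7}, q7→∅, q8→{q0, q2, q4, q6}; now {q0, q2, q4, q6, q7}.
Read 'b': q0→{q1, q5}, q2→{q0, q4, q7}, q4→{q0, q4}, q6→{q5, q8}, q7→∅; union {q0, q1, q4, q5, q7, q8}; ε-closure = {q0, q1, q2, q4, q5, q7, q8}.
Read 'b': q0→{q1, q5}, q1→{q3}, q2→{q0, q4, q7}, q4→{q0, q4}, q5→{q3}, q7→∅, q8→{q7}; now {q0, q1, q3, q4, q5, q7}.
The final set {q0, q1, q3, q4, q5, q7} contains no accepting state.

No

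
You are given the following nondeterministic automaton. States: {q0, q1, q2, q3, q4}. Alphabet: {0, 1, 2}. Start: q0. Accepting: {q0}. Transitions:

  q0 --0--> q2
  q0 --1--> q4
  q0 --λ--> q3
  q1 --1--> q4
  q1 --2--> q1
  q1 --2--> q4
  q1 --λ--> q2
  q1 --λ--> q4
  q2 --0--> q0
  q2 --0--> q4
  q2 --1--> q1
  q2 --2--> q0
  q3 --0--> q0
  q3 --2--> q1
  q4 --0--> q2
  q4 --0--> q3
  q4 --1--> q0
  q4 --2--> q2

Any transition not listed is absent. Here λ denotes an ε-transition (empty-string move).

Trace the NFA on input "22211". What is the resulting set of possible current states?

Start: ε-closure({q0}) = {q0, q3}.
Read '2': {q0, q3} → {q1, q2, q4}.
Read '2': {q1, q2, q4} → {q0, q1, q2, q3, q4}.
Read '2': {q0, q1, q2, q3, q4} → {q0, q1, q2, q3, q4}.
Read '1': {q0, q1, q2, q3, q4} → {q0, q1, q2, q3, q4}.
Read '1': {q0, q1, q2, q3, q4} → {q0, q1, q2, q3, q4}.

{q0, q1, q2, q3, q4}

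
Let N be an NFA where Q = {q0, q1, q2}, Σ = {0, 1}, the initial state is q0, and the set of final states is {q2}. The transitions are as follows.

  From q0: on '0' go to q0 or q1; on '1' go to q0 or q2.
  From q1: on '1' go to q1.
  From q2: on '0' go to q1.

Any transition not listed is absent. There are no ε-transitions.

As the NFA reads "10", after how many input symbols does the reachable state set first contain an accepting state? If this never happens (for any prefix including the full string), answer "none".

1

Start in {q0}.
Read '1': q0→{q0, q2}; now {q0, q2}.
None of the earlier sets intersect F, but {q0, q2} does.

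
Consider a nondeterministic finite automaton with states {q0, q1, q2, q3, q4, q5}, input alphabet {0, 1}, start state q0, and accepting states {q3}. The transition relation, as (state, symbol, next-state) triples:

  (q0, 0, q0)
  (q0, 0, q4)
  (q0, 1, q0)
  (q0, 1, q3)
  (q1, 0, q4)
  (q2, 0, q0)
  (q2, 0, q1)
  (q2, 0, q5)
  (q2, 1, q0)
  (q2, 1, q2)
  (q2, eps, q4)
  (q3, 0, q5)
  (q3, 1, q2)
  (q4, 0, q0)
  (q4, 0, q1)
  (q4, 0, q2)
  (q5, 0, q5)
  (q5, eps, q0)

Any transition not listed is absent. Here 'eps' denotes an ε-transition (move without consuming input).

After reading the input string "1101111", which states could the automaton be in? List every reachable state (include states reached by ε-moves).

{q0, q2, q3, q4}

Start in {q0}.
Read '1': q0→{q0, q3}; now {q0, q3}.
Read '1': q0→{q0, q3}, q3→{q2}; union {q0, q2, q3}; ε-closure = {q0, q2, q3, q4}.
Read '0': q0→{q0, q4}, q2→{q0, q1, q5}, q3→{q5}, q4→{q0, q1, q2}; now {q0, q1, q2, q4, q5}.
Read '1': q0→{q0, q3}, q1→∅, q2→{q0, q2}, q4→∅, q5→∅; union {q0, q2, q3}; ε-closure = {q0, q2, q3, q4}.
Read '1': q0→{q0, q3}, q2→{q0, q2}, q3→{q2}, q4→∅; union {q0, q2, q3}; ε-closure = {q0, q2, q3, q4}.
Read '1': q0→{q0, q3}, q2→{q0, q2}, q3→{q2}, q4→∅; union {q0, q2, q3}; ε-closure = {q0, q2, q3, q4}.
Read '1': q0→{q0, q3}, q2→{q0, q2}, q3→{q2}, q4→∅; union {q0, q2, q3}; ε-closure = {q0, q2, q3, q4}.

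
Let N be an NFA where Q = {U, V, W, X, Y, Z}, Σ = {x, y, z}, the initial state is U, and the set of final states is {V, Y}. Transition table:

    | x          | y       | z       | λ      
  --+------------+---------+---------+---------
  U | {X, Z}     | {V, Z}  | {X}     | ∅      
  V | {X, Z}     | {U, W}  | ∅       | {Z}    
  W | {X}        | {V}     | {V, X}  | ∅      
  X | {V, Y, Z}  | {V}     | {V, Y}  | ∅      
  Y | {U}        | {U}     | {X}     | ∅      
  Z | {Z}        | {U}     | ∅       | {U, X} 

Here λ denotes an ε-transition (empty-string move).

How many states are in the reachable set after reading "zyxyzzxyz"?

5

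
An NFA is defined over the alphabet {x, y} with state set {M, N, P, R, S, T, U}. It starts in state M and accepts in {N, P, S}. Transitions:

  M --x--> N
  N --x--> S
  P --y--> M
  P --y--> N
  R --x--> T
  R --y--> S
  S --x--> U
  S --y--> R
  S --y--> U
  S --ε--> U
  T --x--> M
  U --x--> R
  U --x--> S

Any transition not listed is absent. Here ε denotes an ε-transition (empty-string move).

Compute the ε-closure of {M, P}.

Begin with {M, P}.
No ε-moves leave this set, so the closure equals the set itself.

{M, P}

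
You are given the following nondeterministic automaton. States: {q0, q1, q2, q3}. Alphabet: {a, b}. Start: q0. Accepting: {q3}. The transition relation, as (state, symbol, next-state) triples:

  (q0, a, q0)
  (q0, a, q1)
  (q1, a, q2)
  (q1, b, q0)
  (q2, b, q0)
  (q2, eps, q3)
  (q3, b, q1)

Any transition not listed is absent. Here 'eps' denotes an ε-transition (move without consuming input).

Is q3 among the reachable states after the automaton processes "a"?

Start in {q0}.
Read 'a': q0→{q0, q1}; now {q0, q1}.
State q3 is not in {q0, q1}.

No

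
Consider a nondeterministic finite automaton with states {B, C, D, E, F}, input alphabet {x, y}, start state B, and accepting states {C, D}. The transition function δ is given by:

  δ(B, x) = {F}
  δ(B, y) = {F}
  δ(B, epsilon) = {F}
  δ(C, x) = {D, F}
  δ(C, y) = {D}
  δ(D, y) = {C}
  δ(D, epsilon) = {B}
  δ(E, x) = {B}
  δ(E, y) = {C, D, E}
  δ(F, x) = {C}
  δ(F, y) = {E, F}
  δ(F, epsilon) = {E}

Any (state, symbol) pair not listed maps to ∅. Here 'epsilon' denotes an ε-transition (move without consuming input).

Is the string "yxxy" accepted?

Yes

Start: ε-closure({B}) = {B, E, F}.
Read 'y': {B, E, F} → {B, C, D, E, F}.
Read 'x': {B, C, D, E, F} → {B, C, D, E, F}.
Read 'x': {B, C, D, E, F} → {B, C, D, E, F}.
Read 'y': {B, C, D, E, F} → {B, C, D, E, F}.
The final set {B, C, D, E, F} contains the accepting states C, D.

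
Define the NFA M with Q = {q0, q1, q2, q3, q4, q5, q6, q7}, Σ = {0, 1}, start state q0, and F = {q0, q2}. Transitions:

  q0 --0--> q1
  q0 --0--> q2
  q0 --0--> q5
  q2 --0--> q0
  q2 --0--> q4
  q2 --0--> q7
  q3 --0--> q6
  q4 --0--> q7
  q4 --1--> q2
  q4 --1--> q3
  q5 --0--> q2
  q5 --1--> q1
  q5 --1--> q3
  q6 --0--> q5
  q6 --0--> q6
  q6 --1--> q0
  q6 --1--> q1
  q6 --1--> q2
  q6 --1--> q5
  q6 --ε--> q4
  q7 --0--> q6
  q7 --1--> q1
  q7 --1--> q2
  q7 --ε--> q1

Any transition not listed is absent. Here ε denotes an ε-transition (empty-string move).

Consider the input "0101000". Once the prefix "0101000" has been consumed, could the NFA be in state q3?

Start in {q0}.
Read '0': q0→{q1, q2, q5}; now {q1, q2, q5}.
Read '1': q1→∅, q2→∅, q5→{q1, q3}; now {q1, q3}.
Read '0': q1→∅, q3→{q6}; union {q6}; ε-closure = {q4, q6}.
Read '1': q4→{q2, q3}, q6→{q0, q1, q2, q5}; now {q0, q1, q2, q3, q5}.
Read '0': q0→{q1, q2, q5}, q1→∅, q2→{q0, q4, q7}, q3→{q6}, q5→{q2}; now {q0, q1, q2, q4, q5, q6, q7}.
Read '0': q0→{q1, q2, q5}, q1→∅, q2→{q0, q4, q7}, q4→{q7}, q5→{q2}, q6→{q5, q6}, q7→{q6}; now {q0, q1, q2, q4, q5, q6, q7}.
Read '0': q0→{q1, q2, q5}, q1→∅, q2→{q0, q4, q7}, q4→{q7}, q5→{q2}, q6→{q5, q6}, q7→{q6}; now {q0, q1, q2, q4, q5, q6, q7}.
State q3 is not in {q0, q1, q2, q4, q5, q6, q7}.

No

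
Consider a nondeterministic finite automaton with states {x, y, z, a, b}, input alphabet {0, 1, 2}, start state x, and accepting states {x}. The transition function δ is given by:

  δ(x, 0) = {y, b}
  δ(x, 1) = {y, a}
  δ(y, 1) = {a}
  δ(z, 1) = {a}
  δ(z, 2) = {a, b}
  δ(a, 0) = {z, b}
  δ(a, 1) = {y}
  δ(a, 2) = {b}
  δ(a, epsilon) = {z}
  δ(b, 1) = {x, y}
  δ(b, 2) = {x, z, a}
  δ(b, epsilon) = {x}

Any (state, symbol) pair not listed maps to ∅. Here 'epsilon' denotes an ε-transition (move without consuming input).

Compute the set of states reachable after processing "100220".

Start in {x}.
Read '1': x→{y, a}; union {y, a}; ε-closure = {y, z, a}.
Read '0': y→∅, z→∅, a→{z, b}; union {z, b}; ε-closure = {x, z, b}.
Read '0': x→{y, b}, z→∅, b→∅; union {y, b}; ε-closure = {x, y, b}.
Read '2': x→∅, y→∅, b→{x, z, a}; now {x, z, a}.
Read '2': x→∅, z→{a, b}, a→{b}; union {a, b}; ε-closure = {x, z, a, b}.
Read '0': x→{y, b}, z→∅, a→{z, b}, b→∅; union {y, z, b}; ε-closure = {x, y, z, b}.

{x, y, z, b}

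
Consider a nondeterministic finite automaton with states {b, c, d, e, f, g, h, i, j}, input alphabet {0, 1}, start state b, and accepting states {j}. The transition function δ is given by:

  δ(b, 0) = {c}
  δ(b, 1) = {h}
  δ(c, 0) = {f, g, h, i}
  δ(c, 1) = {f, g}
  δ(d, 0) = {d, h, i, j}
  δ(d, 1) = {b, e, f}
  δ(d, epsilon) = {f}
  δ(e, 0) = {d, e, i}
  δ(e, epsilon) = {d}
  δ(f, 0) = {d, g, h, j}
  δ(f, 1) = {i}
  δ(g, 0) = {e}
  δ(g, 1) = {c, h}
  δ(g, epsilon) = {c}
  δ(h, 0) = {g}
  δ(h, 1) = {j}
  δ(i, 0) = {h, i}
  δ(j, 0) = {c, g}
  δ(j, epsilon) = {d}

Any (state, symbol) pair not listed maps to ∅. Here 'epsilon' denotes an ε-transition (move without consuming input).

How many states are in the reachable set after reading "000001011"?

9

Start in {b}.
Read '0': {b} → {c}.
Read '0': {c} → {c, f, g, h, i}.
Read '0': {c, f, g, h, i} → {c, d, e, f, g, h, i, j}.
Read '0': {c, d, e, f, g, h, i, j} → {c, d, e, f, g, h, i, j}.
Read '0': {c, d, e, f, g, h, i, j} → {c, d, e, f, g, h, i, j}.
Read '1': {c, d, e, f, g, h, i, j} → {b, c, d, e, f, g, h, i, j}.
Read '0': {b, c, d, e, f, g, h, i, j} → {c, d, e, f, g, h, i, j}.
Read '1': {c, d, e, f, g, h, i, j} → {b, c, d, e, f, g, h, i, j}.
Read '1': {b, c, d, e, f, g, h, i, j} → {b, c, d, e, f, g, h, i, j}.
That set has 9 states.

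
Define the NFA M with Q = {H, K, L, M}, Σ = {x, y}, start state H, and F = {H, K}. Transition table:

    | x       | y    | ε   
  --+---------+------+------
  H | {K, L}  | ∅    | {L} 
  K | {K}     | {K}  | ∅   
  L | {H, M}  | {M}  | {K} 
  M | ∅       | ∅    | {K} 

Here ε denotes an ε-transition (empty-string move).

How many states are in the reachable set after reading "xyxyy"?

Start: ε-closure({H}) = {H, K, L}.
Read 'x': H→{K, L}, K→{K}, L→{H, M}; now {H, K, L, M}.
Read 'y': H→∅, K→{K}, L→{M}, M→∅; now {K, M}.
Read 'x': K→{K}, M→∅; now {K}.
Read 'y': K→{K}; now {K}.
Read 'y': K→{K}; now {K}.
That set has 1 state.

1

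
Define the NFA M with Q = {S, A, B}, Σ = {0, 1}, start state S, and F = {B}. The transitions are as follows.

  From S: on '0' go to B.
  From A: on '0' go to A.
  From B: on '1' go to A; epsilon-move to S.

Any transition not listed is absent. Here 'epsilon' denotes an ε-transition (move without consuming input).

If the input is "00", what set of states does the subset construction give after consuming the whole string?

Start in {S}.
Read '0': {S} → {S, B}.
Read '0': {S, B} → {S, B}.

{S, B}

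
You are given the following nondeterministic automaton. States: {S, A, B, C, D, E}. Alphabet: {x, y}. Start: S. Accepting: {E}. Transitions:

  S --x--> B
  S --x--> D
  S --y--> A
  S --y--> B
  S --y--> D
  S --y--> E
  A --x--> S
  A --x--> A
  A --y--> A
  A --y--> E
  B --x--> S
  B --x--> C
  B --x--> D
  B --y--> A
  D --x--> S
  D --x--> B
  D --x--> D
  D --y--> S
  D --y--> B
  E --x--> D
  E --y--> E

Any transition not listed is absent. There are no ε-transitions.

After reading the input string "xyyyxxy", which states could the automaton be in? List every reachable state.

{S, A, B, D, E}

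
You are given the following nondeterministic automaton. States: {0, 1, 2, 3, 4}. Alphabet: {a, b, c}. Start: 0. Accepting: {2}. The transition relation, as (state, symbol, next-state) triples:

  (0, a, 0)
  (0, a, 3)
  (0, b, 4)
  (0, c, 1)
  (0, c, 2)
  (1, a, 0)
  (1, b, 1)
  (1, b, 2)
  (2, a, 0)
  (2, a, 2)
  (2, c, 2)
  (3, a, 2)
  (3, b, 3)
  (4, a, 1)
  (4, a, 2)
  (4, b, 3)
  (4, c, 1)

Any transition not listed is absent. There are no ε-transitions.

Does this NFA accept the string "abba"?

Yes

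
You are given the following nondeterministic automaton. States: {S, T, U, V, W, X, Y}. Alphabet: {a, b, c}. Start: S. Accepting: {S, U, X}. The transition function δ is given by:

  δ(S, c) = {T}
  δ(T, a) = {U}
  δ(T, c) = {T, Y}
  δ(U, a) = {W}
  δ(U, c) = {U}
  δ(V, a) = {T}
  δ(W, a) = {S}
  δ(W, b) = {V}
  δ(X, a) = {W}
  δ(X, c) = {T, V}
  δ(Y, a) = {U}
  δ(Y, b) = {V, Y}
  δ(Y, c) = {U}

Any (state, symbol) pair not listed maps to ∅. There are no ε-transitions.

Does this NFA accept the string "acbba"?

No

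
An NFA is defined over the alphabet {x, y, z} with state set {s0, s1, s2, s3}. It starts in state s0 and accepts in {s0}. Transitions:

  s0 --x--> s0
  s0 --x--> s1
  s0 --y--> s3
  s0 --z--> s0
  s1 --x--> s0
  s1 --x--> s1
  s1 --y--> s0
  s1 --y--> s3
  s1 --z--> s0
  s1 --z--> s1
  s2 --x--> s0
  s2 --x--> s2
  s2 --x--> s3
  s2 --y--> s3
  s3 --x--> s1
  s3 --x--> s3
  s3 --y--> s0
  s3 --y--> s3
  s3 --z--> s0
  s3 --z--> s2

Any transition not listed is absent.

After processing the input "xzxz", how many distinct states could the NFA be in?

2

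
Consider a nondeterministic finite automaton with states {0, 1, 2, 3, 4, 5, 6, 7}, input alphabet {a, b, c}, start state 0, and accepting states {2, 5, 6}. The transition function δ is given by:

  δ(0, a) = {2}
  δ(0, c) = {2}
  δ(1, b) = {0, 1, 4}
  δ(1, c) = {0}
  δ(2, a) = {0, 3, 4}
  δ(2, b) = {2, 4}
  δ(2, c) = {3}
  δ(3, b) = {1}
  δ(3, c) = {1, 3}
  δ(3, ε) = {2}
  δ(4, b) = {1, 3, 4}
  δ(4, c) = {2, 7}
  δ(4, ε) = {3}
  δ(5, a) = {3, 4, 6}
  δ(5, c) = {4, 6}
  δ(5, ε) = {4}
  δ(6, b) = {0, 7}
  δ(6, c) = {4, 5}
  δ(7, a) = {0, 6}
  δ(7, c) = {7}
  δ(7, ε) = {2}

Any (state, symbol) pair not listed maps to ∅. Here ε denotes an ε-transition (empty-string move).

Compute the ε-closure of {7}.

Begin with {7}.
ε-move 7 → 2; add 2.

{2, 7}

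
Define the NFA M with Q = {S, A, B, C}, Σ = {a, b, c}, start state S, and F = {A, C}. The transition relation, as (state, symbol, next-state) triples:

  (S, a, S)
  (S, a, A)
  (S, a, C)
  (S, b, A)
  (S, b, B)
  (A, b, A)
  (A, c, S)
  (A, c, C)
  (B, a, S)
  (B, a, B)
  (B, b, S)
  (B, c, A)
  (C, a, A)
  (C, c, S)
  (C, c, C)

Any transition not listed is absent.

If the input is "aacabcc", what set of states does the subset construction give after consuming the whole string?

{S, C}

Start in {S}.
Read 'a': {S} → {S, A, C}.
Read 'a': {S, A, C} → {S, A, C}.
Read 'c': {S, A, C} → {S, C}.
Read 'a': {S, C} → {S, A, C}.
Read 'b': {S, A, C} → {A, B}.
Read 'c': {A, B} → {S, A, C}.
Read 'c': {S, A, C} → {S, C}.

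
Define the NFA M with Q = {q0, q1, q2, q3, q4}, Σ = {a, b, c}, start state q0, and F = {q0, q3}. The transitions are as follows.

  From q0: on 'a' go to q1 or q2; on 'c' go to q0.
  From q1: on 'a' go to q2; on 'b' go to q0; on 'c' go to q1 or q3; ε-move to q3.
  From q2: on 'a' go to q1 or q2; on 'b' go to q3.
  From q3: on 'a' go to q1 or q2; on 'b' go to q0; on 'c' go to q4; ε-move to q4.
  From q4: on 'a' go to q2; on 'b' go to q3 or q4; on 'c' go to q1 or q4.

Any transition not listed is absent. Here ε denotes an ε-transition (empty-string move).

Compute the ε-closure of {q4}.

Begin with {q4}.
No ε-moves leave this set, so the closure equals the set itself.

{q4}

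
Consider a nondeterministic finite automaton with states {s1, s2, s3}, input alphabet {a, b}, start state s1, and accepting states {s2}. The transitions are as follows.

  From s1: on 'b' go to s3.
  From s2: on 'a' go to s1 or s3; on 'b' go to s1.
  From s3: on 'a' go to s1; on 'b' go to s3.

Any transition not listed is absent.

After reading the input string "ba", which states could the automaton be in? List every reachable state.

Start in {s1}.
Read 'b': s1→{s3}; now {s3}.
Read 'a': s3→{s1}; now {s1}.

{s1}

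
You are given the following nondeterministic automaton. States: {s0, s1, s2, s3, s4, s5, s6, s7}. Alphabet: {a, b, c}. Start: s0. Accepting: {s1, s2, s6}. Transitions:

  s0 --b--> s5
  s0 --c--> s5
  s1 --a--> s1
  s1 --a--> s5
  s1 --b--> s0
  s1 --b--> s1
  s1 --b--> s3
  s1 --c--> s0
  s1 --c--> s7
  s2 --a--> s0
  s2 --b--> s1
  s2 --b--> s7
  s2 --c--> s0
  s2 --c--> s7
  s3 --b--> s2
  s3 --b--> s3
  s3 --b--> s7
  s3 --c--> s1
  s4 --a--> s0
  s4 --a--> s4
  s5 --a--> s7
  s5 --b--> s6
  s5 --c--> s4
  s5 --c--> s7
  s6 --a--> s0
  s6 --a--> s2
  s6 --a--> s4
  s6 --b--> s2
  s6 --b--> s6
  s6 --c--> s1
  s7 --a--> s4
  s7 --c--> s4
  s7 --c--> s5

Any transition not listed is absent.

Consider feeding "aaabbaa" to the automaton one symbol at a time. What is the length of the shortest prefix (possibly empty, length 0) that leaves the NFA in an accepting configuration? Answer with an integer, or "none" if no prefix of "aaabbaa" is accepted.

none

Start in {s0}.
Read 'a': {s0} → ∅.
The set is empty and remains empty for the remaining 6 symbols.
No reachable set along the way intersects F.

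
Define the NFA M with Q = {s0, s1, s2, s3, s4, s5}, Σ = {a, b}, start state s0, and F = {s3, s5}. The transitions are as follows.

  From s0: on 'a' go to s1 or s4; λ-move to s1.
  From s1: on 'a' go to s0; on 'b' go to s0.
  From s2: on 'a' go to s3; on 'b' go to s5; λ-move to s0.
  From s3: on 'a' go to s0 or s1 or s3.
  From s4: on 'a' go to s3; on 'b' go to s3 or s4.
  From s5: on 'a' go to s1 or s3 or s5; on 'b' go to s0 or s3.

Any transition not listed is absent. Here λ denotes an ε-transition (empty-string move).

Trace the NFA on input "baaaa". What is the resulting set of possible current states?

{s0, s1, s3, s4}

Start: ε-closure({s0}) = {s0, s1}.
Read 'b': s0→∅, s1→{s0}; union {s0}; ε-closure = {s0, s1}.
Read 'a': s0→{s1, s4}, s1→{s0}; now {s0, s1, s4}.
Read 'a': s0→{s1, s4}, s1→{s0}, s4→{s3}; now {s0, s1, s3, s4}.
Read 'a': s0→{s1, s4}, s1→{s0}, s3→{s0, s1, s3}, s4→{s3}; now {s0, s1, s3, s4}.
Read 'a': s0→{s1, s4}, s1→{s0}, s3→{s0, s1, s3}, s4→{s3}; now {s0, s1, s3, s4}.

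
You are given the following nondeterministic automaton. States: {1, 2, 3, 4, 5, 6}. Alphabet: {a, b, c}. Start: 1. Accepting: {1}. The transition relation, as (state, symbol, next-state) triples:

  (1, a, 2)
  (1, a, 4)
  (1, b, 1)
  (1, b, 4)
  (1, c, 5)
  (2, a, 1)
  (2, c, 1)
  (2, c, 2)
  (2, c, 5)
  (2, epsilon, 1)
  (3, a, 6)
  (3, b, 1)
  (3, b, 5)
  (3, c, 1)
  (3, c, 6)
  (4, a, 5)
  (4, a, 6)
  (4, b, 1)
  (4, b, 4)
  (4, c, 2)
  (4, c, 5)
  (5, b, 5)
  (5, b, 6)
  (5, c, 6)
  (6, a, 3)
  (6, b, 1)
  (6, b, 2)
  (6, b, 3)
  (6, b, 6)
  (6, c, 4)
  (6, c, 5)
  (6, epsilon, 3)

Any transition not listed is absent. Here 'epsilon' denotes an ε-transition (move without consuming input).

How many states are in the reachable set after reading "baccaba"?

6

Start in {1}.
Read 'b': 1→{1, 4}; now {1, 4}.
Read 'a': 1→{2, 4}, 4→{5, 6}; union {2, 4, 5, 6}; ε-closure = {1, 2, 3, 4, 5, 6}.
Read 'c': 1→{5}, 2→{1, 2, 5}, 3→{1, 6}, 4→{2, 5}, 5→{6}, 6→{4, 5}; union {1, 2, 4, 5, 6}; ε-closure = {1, 2, 3, 4, 5, 6}.
Read 'c': 1→{5}, 2→{1, 2, 5}, 3→{1, 6}, 4→{2, 5}, 5→{6}, 6→{4, 5}; union {1, 2, 4, 5, 6}; ε-closure = {1, 2, 3, 4, 5, 6}.
Read 'a': 1→{2, 4}, 2→{1}, 3→{6}, 4→{5, 6}, 5→∅, 6→{3}; now {1, 2, 3, 4, 5, 6}.
Read 'b': 1→{1, 4}, 2→∅, 3→{1, 5}, 4→{1, 4}, 5→{5, 6}, 6→{1, 2, 3, 6}; now {1, 2, 3, 4, 5, 6}.
Read 'a': 1→{2, 4}, 2→{1}, 3→{6}, 4→{5, 6}, 5→∅, 6→{3}; now {1, 2, 3, 4, 5, 6}.
That set has 6 states.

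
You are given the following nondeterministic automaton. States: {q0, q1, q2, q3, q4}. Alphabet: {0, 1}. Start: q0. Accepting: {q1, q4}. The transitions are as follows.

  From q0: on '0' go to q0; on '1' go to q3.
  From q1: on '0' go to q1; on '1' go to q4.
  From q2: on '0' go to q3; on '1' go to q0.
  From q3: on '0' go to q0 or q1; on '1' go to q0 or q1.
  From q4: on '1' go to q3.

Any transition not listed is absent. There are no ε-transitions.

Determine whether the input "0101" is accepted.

Yes

Start in {q0}.
Read '0': {q0} → {q0}.
Read '1': {q0} → {q3}.
Read '0': {q3} → {q0, q1}.
Read '1': {q0, q1} → {q3, q4}.
The final set {q3, q4} contains the accepting state q4.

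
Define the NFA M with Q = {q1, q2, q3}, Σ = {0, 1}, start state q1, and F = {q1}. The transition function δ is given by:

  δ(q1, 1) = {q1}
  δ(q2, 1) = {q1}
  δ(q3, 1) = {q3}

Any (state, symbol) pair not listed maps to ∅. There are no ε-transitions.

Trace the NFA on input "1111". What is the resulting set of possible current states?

{q1}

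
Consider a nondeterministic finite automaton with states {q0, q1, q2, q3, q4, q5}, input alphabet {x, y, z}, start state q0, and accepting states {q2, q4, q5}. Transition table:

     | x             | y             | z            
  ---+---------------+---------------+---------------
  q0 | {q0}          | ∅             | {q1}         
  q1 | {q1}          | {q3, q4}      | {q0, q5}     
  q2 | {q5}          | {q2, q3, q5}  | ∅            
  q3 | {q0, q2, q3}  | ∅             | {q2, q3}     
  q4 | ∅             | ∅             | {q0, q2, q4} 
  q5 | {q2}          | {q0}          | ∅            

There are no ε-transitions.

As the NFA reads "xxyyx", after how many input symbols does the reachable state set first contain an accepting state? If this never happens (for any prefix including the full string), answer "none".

none

Start in {q0}.
Read 'x': q0→{q0}; now {q0}.
Read 'x': q0→{q0}; now {q0}.
Read 'y': q0→∅; now ∅.
The set is empty and remains empty for the remaining 2 symbols.
No reachable set along the way intersects F.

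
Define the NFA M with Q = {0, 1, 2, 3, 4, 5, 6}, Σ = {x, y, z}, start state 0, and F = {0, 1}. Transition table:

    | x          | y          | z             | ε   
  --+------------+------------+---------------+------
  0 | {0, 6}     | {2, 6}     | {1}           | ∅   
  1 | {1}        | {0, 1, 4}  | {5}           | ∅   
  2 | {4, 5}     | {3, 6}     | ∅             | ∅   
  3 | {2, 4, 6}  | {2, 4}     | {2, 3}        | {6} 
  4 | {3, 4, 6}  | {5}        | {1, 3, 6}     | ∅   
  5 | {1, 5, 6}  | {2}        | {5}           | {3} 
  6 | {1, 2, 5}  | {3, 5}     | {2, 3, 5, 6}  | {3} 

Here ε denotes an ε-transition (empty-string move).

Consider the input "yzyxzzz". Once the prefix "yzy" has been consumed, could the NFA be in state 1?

Start in {0}.
Read 'y': 0→{2, 6}; union {2, 6}; ε-closure = {2, 3, 6}.
Read 'z': 2→∅, 3→{2, 3}, 6→{2, 3, 5, 6}; now {2, 3, 5, 6}.
Read 'y': 2→{3, 6}, 3→{2, 4}, 5→{2}, 6→{3, 5}; now {2, 3, 4, 5, 6}.
State 1 is not in {2, 3, 4, 5, 6}.

No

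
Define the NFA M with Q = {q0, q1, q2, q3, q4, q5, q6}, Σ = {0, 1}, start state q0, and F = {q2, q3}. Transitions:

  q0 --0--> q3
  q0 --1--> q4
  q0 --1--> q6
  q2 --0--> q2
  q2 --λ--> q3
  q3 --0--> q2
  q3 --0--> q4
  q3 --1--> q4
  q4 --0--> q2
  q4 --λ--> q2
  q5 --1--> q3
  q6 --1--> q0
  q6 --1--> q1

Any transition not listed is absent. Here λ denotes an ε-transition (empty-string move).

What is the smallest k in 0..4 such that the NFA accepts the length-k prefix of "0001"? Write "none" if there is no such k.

Start in {q0}.
Read '0': q0→{q3}; now {q3}.
None of the earlier sets intersect F, but {q3} does.

1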